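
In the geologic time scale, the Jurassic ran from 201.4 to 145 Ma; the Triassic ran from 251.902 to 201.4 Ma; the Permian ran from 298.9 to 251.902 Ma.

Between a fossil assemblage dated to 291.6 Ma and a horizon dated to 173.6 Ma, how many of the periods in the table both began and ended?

291.6 Ma sits inside the Permian (298.9–251.902) and 173.6 Ma inside the Jurassic (201.4–145); neither of those is wholly between the two dates.
The listed periods lying completely between them are Triassic — 1 in all.

1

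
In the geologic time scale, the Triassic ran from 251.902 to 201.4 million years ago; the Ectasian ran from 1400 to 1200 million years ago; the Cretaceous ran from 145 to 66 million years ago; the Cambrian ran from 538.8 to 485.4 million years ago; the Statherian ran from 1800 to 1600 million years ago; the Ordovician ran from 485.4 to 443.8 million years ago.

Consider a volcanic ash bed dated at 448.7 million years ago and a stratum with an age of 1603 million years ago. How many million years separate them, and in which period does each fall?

1154.3 million years apart; the first in the Ordovician, the second in the Statherian

Elapsed time: 1603 − 448.7 = 1154.3 Myr.
448.7 Ma lies within 485.4–443.8 Ma: Ordovician.
1603 Ma lies within 1800–1600 Ma: Statherian.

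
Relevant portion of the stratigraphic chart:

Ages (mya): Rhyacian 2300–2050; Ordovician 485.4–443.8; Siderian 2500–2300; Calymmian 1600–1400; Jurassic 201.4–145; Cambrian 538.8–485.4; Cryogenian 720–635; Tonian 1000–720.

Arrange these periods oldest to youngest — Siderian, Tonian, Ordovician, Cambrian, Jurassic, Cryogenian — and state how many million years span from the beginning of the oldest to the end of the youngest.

Start ages (Ma): Siderian 2500, Tonian 1000, Cryogenian 720, Cambrian 538.8, Ordovician 485.4, Jurassic 201.4.
Ordered oldest to youngest: Siderian, Tonian, Cryogenian, Cambrian, Ordovician, Jurassic.
Span = 2500 − 145 = 2355 Myr.

Siderian, Tonian, Cryogenian, Cambrian, Ordovician, Jurassic; total span 2355 Myr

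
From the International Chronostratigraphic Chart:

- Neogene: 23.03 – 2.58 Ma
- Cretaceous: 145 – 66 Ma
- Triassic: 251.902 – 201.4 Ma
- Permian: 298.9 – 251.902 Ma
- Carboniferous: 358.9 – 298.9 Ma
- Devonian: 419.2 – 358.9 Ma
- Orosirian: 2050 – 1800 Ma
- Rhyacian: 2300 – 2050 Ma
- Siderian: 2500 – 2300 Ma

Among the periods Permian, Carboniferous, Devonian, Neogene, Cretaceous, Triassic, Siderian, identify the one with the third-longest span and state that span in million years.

Start − end for each: Permian 298.9 − 251.902 = 46.998; Carboniferous 358.9 − 298.9 = 60; Devonian 419.2 − 358.9 = 60.3; Neogene 23.03 − 2.58 = 20.45; Cretaceous 145 − 66 = 79; Triassic 251.902 − 201.4 = 50.502; Siderian 2500 − 2300 = 200.
Ranking these from longest: Siderian > Cretaceous > Devonian > Carboniferous > Triassic > Permian > Neogene.
Position 3 in that ranking is Devonian, which lasted 60.3 Myr.

Devonian, 60.3 million years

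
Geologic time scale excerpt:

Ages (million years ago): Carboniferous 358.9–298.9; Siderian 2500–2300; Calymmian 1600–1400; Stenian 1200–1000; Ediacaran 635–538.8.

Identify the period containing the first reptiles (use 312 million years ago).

Carboniferous

312 Ma lies between 358.9 and 298.9 Ma, so it falls in the Carboniferous.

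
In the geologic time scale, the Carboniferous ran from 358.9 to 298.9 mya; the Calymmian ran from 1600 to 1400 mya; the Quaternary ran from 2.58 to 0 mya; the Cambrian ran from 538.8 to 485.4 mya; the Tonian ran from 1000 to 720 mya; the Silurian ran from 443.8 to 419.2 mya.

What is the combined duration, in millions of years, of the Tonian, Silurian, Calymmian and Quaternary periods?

Each duration: Tonian = 280; Silurian = 24.6; Calymmian = 200; Quaternary = 2.58.
Sum: 280 + 24.6 + 200 + 2.58 = 507.18 Myr.

507.18 million years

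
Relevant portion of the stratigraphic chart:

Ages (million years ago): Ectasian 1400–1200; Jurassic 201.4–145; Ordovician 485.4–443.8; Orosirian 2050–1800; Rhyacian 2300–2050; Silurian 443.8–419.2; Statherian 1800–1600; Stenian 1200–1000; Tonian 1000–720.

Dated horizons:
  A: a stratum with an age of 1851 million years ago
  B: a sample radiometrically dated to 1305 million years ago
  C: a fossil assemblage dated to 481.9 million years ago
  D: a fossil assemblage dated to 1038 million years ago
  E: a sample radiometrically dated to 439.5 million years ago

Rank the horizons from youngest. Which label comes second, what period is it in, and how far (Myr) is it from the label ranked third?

Smaller Ma means younger, so youngest first: E 439.5 < C 481.9 < D 1038 < B 1305 < A 1851.
Counting 2 along gives C (481.9 Ma); the excerpt puts that inside the Ordovician, 485.4–443.8 Ma.
Next in line is D (1038 Ma), and 1038 − 481.9 = 556.1 Myr.

C, in the Ordovician; 556.1 million years to D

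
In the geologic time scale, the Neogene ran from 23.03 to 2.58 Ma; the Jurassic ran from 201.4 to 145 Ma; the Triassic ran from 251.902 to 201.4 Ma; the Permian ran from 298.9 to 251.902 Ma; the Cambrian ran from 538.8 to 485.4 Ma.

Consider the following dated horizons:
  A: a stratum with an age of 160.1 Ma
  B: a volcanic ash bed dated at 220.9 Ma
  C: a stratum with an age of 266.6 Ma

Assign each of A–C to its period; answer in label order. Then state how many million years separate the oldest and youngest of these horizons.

A — Jurassic; B — Triassic; C — Permian; span 106.5 million years

Match each age against the start–end ranges in the excerpt: A = 160.1 Ma → Jurassic (201.4–145); B = 220.9 Ma → Triassic (251.902–201.4); C = 266.6 Ma → Permian (298.9–251.902).
The largest age is 266.6 Ma and the smallest is 160.1 Ma; their difference is 106.5 Myr.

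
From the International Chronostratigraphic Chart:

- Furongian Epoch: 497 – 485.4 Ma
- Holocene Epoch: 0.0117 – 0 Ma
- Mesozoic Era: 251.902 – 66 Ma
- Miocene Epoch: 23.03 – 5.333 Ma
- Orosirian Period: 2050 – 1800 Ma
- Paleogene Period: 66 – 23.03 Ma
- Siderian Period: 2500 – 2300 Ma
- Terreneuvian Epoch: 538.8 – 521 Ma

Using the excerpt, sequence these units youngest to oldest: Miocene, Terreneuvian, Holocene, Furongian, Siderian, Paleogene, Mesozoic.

Holocene, Miocene, Paleogene, Mesozoic, Furongian, Terreneuvian, Siderian

Read off each span (Ma): Miocene 23.03–5.333; Terreneuvian 538.8–521; Holocene 0.0117–0; Furongian 497–485.4; Siderian 2500–2300; Paleogene 66–23.03; Mesozoic 251.902–66.
Larger Ma is older, so oldest→youngest is Siderian, Terreneuvian, Furongian, Mesozoic, Paleogene, Miocene, Holocene; reverse it for youngest→oldest.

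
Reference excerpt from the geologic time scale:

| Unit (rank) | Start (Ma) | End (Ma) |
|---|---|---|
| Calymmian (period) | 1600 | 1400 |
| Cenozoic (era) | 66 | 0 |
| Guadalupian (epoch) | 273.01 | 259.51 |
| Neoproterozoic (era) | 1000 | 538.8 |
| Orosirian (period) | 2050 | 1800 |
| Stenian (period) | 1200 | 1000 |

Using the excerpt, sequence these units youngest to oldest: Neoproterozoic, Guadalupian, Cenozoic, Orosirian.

Sorting by start age (ascending Ma, since larger Ma = older): Cenozoic began 66, Guadalupian began 273.01, Neoproterozoic began 1000, Orosirian began 2050.

Cenozoic → Guadalupian → Neoproterozoic → Orosirian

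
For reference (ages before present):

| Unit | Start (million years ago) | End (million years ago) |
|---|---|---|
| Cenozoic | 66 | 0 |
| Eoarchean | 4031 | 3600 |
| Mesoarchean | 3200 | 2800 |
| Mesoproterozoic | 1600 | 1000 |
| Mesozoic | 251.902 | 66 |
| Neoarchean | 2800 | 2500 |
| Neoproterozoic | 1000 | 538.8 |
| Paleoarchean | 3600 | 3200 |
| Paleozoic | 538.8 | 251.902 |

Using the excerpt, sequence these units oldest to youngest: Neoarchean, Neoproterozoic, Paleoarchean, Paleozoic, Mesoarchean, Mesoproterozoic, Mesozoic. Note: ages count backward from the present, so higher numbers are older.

Paleoarchean → Mesoarchean → Neoarchean → Mesoproterozoic → Neoproterozoic → Paleozoic → Mesozoic

Read off each span (Ma): Neoarchean 2800–2500; Neoproterozoic 1000–538.8; Paleoarchean 3600–3200; Paleozoic 538.8–251.902; Mesoarchean 3200–2800; Mesoproterozoic 1600–1000; Mesozoic 251.902–66.
Larger Ma is older, so oldest→youngest is Paleoarchean, Mesoarchean, Neoarchean, Mesoproterozoic, Neoproterozoic, Paleozoic, Mesozoic.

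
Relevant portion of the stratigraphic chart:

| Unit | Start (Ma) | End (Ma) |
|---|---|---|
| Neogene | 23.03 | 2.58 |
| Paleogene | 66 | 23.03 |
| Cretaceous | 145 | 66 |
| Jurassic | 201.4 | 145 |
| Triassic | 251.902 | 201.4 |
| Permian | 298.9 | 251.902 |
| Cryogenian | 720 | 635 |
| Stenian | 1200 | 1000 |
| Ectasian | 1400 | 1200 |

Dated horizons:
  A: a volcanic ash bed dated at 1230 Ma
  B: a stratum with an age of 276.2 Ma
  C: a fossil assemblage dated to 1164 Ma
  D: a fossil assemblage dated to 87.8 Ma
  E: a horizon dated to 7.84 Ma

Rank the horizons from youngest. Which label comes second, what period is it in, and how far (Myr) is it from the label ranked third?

D, in the Cretaceous; 188.4 million years to B

Smaller Ma means younger, so youngest first: E 7.84 < D 87.8 < B 276.2 < C 1164 < A 1230.
Counting 2 along gives D (87.8 Ma); the excerpt puts that inside the Cretaceous, 145–66 Ma.
Next in line is B (276.2 Ma), and 276.2 − 87.8 = 188.4 Myr.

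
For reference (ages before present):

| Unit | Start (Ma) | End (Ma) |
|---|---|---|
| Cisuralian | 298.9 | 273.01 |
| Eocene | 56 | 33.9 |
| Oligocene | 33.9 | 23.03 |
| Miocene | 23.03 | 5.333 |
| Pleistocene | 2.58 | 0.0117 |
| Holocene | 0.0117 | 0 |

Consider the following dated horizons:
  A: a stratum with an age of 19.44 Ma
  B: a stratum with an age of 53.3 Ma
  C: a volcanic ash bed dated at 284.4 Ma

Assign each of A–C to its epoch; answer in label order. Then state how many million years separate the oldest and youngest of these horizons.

Match each age against the start–end ranges in the excerpt: A = 19.44 Ma → Miocene (23.03–5.333); B = 53.3 Ma → Eocene (56–33.9); C = 284.4 Ma → Cisuralian (298.9–273.01).
The largest age is 284.4 Ma and the smallest is 19.44 Ma; their difference is 264.96 Myr.

A — Miocene; B — Eocene; C — Cisuralian; span 264.96 million years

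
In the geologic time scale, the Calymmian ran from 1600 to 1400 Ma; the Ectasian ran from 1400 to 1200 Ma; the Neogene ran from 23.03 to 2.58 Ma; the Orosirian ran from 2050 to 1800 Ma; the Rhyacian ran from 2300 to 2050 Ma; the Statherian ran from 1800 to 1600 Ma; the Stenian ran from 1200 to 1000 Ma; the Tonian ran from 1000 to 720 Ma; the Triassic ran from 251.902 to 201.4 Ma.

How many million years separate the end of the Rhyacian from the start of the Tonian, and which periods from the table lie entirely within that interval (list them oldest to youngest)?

End of Rhyacian = 2050 Ma; start of Tonian = 1000 Ma.
Gap = 2050 − 1000 = 1050 Myr.
Periods wholly inside 2050–1000 Ma: Orosirian (2050–1800), Statherian (1800–1600), Calymmian (1600–1400), Ectasian (1400–1200), Stenian (1200–1000).

1050 million years; Orosirian, Statherian, Calymmian, Ectasian, Stenian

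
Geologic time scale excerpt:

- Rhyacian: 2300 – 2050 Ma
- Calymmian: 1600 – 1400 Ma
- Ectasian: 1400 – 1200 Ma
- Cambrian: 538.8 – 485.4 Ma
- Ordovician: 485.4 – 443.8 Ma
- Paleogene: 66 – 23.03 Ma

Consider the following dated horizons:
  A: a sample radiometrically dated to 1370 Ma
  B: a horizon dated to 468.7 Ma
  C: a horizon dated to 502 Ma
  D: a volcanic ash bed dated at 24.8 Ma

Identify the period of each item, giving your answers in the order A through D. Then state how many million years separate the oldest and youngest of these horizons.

A — Ectasian; B — Ordovician; C — Cambrian; D — Paleogene; span 1345.2 million years

Match each age against the start–end ranges in the excerpt: A = 1370 Ma → Ectasian (1400–1200); B = 468.7 Ma → Ordovician (485.4–443.8); C = 502 Ma → Cambrian (538.8–485.4); D = 24.8 Ma → Paleogene (66–23.03).
The largest age is 1370 Ma and the smallest is 24.8 Ma; their difference is 1345.2 Myr.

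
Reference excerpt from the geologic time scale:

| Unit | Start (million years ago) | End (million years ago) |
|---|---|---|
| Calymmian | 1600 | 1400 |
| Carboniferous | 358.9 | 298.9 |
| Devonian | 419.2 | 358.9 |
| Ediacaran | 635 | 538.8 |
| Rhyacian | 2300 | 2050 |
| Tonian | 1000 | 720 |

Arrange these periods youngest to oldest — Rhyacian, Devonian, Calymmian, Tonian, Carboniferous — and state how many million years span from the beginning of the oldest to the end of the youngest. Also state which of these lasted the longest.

Carboniferous, Devonian, Tonian, Calymmian, Rhyacian; total span 2001.1 Myr; longest is Tonian

Start ages (Ma): Rhyacian 2300, Calymmian 1600, Tonian 1000, Devonian 419.2, Carboniferous 358.9.
Ordered youngest to oldest: Carboniferous, Devonian, Tonian, Calymmian, Rhyacian.
Span = 2300 − 298.9 = 2001.1 Myr.
Durations: Calymmian 200, Rhyacian 250, Devonian 60.3, Carboniferous 60, Tonian 280 → longest is Tonian (280 Myr).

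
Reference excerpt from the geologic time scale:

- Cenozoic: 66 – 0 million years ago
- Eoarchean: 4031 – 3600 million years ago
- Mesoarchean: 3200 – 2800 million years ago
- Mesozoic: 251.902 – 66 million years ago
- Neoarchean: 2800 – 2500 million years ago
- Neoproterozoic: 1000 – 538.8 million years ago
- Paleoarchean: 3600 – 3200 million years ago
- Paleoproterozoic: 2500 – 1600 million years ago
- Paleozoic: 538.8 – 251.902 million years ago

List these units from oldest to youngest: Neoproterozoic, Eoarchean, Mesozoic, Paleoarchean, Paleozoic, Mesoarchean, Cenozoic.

Eoarchean, then Paleoarchean, then Mesoarchean, then Neoproterozoic, then Paleozoic, then Mesozoic, then Cenozoic

Sorting by start age (descending Ma, since larger Ma = older): Eoarchean start 4031, Paleoarchean start 3600, Mesoarchean start 3200, Neoproterozoic start 1000, Paleozoic start 538.8, Mesozoic start 251.902, Cenozoic start 66.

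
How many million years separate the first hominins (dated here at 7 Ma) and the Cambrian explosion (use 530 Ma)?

530 − 7 = 523 million years.

523 million years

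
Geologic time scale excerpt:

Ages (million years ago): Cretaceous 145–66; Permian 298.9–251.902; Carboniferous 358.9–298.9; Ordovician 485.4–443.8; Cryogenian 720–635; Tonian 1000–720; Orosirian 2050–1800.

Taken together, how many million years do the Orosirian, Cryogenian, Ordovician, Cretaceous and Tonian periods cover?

735.6 million years

Each duration: Orosirian = 250; Cryogenian = 85; Ordovician = 41.6; Cretaceous = 79; Tonian = 280.
Sum: 250 + 85 + 41.6 + 79 + 280 = 735.6 Myr.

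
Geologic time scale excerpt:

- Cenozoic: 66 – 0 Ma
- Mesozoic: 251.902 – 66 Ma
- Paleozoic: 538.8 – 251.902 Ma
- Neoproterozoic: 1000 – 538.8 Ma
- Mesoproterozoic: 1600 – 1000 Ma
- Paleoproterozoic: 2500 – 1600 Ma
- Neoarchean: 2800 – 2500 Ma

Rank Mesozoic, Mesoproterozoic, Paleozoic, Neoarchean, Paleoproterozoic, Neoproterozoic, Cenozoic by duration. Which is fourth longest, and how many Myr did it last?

Start − end for each: Mesozoic 251.902 − 66 = 185.902; Mesoproterozoic 1600 − 1000 = 600; Paleozoic 538.8 − 251.902 = 286.898; Neoarchean 2800 − 2500 = 300; Paleoproterozoic 2500 − 1600 = 900; Neoproterozoic 1000 − 538.8 = 461.2; Cenozoic 66 − 0 = 66.
Ranking these from longest: Paleoproterozoic > Mesoproterozoic > Neoproterozoic > Neoarchean > Paleozoic > Mesozoic > Cenozoic.
Position 4 in that ranking is Neoarchean, which lasted 300 Myr.

Neoarchean, 300 million years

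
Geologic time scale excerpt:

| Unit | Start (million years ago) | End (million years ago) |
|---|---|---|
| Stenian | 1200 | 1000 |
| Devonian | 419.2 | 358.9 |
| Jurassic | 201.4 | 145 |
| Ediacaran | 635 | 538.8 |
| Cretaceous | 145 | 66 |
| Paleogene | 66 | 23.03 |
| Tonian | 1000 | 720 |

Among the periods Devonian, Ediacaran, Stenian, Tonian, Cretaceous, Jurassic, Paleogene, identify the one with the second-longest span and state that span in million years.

Start − end for each: Devonian 419.2 − 358.9 = 60.3; Ediacaran 635 − 538.8 = 96.2; Stenian 1200 − 1000 = 200; Tonian 1000 − 720 = 280; Cretaceous 145 − 66 = 79; Jurassic 201.4 − 145 = 56.4; Paleogene 66 − 23.03 = 42.97.
Ranking these from longest: Tonian > Stenian > Ediacaran > Cretaceous > Devonian > Jurassic > Paleogene.
Position 2 in that ranking is Stenian, which lasted 200 Myr.

Stenian, 200 million years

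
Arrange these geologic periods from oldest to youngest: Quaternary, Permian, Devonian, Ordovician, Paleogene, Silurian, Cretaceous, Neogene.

Ordovician → Silurian → Devonian → Permian → Cretaceous → Paleogene → Neogene → Quaternary

Era membership (oldest first within each) — Paleozoic: Ordovician, Silurian, Devonian, Permian; Mesozoic: Cretaceous; Cenozoic: Paleogene, Neogene, Quaternary. Paleozoic precedes Mesozoic, which precedes Cenozoic. Concatenating the groups in that era order gives oldest to youngest directly.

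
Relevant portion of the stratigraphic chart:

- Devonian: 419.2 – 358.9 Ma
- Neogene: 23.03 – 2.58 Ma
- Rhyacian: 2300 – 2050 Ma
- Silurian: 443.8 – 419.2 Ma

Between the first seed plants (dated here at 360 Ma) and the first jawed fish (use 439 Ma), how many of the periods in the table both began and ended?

0

Checking each listed span, none has both start < 439 Ma and end > 360 Ma — every period straddles one of the two dates or lies outside them — so the count is 0.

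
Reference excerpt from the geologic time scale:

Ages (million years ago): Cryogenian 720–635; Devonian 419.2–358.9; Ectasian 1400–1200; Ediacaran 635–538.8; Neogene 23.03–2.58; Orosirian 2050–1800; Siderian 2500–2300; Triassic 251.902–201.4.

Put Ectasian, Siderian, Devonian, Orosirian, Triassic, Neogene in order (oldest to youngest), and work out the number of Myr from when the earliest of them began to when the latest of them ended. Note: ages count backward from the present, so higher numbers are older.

Siderian, Orosirian, Ectasian, Devonian, Triassic, Neogene; total span 2497.42 Myr

From the excerpt: Ectasian 1400–1200; Siderian 2500–2300; Devonian 419.2–358.9; Orosirian 2050–1800; Triassic 251.902–201.4; Neogene 23.03–2.58 (Ma).
Larger Ma is earlier, so the oldest is Siderian and the youngest is Neogene; oldest to youngest: Siderian, Orosirian, Ectasian, Devonian, Triassic, Neogene.
Oldest start 2500 minus youngest end 2.58 gives 2497.42 Myr overall.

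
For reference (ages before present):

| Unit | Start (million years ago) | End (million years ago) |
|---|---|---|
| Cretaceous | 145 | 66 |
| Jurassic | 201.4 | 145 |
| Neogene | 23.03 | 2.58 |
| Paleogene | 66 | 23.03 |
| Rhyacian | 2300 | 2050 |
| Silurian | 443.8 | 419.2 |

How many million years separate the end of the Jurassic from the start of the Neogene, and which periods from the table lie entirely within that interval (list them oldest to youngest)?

121.97 million years; Cretaceous, Paleogene

The Jurassic closes at 145 Ma and the Neogene opens at 23.03 Ma, so the interval is 145 − 23.03 = 121.97 Myr.
A period fits inside if it starts at or after 145 Ma and ends at or before 23.03 Ma; oldest first that gives Cretaceous, Paleogene.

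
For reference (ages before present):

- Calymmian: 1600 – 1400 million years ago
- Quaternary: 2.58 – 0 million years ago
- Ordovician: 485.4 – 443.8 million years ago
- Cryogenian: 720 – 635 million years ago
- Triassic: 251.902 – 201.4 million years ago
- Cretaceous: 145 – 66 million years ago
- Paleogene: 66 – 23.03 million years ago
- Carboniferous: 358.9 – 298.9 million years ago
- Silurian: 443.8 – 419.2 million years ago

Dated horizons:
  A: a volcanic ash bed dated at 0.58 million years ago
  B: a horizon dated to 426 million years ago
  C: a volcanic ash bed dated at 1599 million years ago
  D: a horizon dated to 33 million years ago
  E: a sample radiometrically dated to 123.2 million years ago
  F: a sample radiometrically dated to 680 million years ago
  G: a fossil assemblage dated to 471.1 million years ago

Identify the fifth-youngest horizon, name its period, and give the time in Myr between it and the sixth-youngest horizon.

Sorted youngest-first by Ma: A (0.58), D (33), E (123.2), B (426), G (471.1), F (680), C (1599).
The fifth youngest is G at 471.1 Ma, which lies in 485.4–443.8 Ma: the Ordovician.
The sixth youngest is F at 680 Ma; separation = |471.1 − 680| = 208.9 Myr.

G, in the Ordovician; 208.9 million years to F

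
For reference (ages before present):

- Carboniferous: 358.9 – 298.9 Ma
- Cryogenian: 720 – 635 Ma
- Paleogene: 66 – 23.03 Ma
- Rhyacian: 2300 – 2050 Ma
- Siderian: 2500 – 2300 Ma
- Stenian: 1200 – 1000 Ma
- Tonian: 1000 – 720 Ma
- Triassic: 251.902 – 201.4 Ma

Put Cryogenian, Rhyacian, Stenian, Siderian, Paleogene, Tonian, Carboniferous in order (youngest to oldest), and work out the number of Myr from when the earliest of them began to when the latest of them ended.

Start ages (Ma): Siderian 2500, Rhyacian 2300, Stenian 1200, Tonian 1000, Cryogenian 720, Carboniferous 358.9, Paleogene 66.
Ordered youngest to oldest: Paleogene, Carboniferous, Cryogenian, Tonian, Stenian, Rhyacian, Siderian.
Span = 2500 − 23.03 = 2476.97 Myr.

Paleogene, Carboniferous, Cryogenian, Tonian, Stenian, Rhyacian, Siderian; total span 2476.97 Myr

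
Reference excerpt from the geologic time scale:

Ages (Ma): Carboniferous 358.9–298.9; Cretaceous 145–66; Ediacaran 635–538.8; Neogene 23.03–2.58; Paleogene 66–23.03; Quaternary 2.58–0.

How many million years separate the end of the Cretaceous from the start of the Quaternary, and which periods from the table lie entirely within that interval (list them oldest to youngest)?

End of Cretaceous = 66 Ma; start of Quaternary = 2.58 Ma.
Gap = 66 − 2.58 = 63.42 Myr.
Periods wholly inside 66–2.58 Ma: Paleogene (66–23.03), Neogene (23.03–2.58).

63.42 million years; Paleogene, Neogene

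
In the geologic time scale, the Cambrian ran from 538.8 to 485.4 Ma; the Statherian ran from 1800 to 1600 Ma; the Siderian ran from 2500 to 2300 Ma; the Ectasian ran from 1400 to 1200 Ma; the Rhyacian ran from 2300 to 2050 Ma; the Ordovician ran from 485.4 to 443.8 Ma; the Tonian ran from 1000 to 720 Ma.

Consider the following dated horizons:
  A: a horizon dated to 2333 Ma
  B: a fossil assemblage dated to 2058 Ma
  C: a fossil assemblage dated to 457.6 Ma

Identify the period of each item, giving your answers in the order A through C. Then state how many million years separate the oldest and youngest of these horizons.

A — Siderian; B — Rhyacian; C — Ordovician; span 1875.4 million years

A: 2333 Ma lies in 2500–2300 Ma, so Siderian.
B: 2058 Ma lies in 2300–2050 Ma, so Rhyacian.
C: 457.6 Ma lies in 485.4–443.8 Ma, so Ordovician.
Oldest = 2333 Ma, youngest = 457.6 Ma → span 1875.4 Myr.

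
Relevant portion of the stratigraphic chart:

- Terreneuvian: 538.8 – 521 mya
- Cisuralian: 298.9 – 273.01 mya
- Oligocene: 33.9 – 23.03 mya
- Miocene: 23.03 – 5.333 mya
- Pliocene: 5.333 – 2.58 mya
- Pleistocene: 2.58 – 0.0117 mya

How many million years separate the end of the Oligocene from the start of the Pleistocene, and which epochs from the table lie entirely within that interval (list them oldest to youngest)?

20.45 million years; Miocene, Pliocene

End of Oligocene = 23.03 Ma; start of Pleistocene = 2.58 Ma.
Gap = 23.03 − 2.58 = 20.45 Myr.
Epochs wholly inside 23.03–2.58 Ma: Miocene (23.03–5.333), Pliocene (5.333–2.58).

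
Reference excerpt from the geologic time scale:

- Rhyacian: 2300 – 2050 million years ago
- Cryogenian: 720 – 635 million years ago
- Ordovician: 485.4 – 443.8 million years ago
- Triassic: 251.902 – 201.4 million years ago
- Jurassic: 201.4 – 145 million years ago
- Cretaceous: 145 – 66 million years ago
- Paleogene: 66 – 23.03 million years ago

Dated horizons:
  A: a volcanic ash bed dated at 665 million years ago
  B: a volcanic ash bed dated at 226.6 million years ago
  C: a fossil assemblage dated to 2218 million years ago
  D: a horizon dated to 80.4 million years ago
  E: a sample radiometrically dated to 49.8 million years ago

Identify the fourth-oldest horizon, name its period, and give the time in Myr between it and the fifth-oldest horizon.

D, in the Cretaceous; 30.6 million years to E

Larger Ma means older, so oldest first: C 2218 > A 665 > B 226.6 > D 80.4 > E 49.8.
Counting 4 along gives D (80.4 Ma); the excerpt puts that inside the Cretaceous, 145–66 Ma.
Next in line is E (49.8 Ma), and 80.4 − 49.8 = 30.6 Myr.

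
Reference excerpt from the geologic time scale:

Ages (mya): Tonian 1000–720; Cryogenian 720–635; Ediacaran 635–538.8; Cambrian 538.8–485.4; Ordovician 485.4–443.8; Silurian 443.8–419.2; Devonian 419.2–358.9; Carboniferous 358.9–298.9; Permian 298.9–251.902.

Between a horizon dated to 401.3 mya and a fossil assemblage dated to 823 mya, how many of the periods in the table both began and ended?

5

823 Ma sits inside the Tonian (1000–720) and 401.3 Ma inside the Devonian (419.2–358.9); neither of those is wholly between the two dates.
The listed periods lying completely between them are Cryogenian, Ediacaran, Cambrian, Ordovician, Silurian — 5 in all.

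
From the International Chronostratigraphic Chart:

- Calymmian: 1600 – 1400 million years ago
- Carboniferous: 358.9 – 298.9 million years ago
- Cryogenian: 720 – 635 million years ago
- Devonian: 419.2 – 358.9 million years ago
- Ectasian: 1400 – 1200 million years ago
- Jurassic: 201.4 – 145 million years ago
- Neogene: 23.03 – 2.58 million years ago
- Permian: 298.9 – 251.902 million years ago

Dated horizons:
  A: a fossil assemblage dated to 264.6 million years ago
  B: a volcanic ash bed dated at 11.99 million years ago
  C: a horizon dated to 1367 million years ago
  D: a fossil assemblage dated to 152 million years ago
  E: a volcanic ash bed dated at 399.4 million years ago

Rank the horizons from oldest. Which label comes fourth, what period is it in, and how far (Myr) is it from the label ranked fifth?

Sorted oldest-first by Ma: C (1367), E (399.4), A (264.6), D (152), B (11.99).
The fourth oldest is D at 152 Ma, which lies in 201.4–145 Ma: the Jurassic.
The fifth oldest is B at 11.99 Ma; separation = |152 − 11.99| = 140.01 Myr.

D, in the Jurassic; 140.01 million years to B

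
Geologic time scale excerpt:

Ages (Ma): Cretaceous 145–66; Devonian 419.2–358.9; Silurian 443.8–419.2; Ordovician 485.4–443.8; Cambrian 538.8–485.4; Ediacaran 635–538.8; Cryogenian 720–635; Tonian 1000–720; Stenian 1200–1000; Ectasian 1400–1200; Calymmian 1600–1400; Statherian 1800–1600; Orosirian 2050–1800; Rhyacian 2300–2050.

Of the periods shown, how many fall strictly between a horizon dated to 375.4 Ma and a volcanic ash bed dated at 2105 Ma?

2105 Ma sits inside the Rhyacian (2300–2050) and 375.4 Ma inside the Devonian (419.2–358.9); neither of those is wholly between the two dates.
The listed periods lying completely between them are Orosirian, Statherian, Calymmian, Ectasian, Stenian, Tonian, Cryogenian, Ediacaran, Cambrian, Ordovician, Silurian — 11 in all.

11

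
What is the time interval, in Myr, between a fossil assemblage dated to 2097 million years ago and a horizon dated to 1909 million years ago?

188 million years

2097 − 1909 = 188 million years.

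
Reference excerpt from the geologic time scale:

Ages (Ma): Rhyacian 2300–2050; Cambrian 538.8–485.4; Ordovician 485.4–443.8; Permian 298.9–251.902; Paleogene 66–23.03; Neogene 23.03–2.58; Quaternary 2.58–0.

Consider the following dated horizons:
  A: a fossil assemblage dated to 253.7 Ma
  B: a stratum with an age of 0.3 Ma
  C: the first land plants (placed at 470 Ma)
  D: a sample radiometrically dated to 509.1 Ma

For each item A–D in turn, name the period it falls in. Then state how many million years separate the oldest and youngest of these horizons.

A — Permian; B — Quaternary; C — Ordovician; D — Cambrian; span 508.8 million years

Match each age against the start–end ranges in the excerpt: A = 253.7 Ma → Permian (298.9–251.902); B = 0.3 Ma → Quaternary (2.58–0); C = 470 Ma → Ordovician (485.4–443.8); D = 509.1 Ma → Cambrian (538.8–485.4).
The largest age is 509.1 Ma and the smallest is 0.3 Ma; their difference is 508.8 Myr.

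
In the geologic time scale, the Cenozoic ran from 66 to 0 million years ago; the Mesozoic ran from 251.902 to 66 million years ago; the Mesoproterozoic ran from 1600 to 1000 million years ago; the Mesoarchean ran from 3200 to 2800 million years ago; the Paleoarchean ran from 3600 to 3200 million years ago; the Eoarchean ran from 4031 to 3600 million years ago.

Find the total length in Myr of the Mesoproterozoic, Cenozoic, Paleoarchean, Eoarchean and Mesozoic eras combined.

Each duration: Mesoproterozoic = 600; Cenozoic = 66; Paleoarchean = 400; Eoarchean = 431; Mesozoic = 185.902.
Sum: 600 + 66 + 400 + 431 + 185.902 = 1682.902 Myr.

1682.902 million years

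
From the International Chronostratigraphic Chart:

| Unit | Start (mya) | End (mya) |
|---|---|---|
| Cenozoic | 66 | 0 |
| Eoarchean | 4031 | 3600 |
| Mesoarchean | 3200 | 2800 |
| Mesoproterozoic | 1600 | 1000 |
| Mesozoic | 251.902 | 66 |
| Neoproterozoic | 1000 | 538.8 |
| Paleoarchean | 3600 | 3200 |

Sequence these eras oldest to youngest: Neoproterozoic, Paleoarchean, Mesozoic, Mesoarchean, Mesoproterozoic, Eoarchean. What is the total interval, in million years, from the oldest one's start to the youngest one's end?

Eoarchean, Paleoarchean, Mesoarchean, Mesoproterozoic, Neoproterozoic, Mesozoic; total span 3965 Myr

Start ages (Ma): Eoarchean 4031, Paleoarchean 3600, Mesoarchean 3200, Mesoproterozoic 1600, Neoproterozoic 1000, Mesozoic 251.902.
Ordered oldest to youngest: Eoarchean, Paleoarchean, Mesoarchean, Mesoproterozoic, Neoproterozoic, Mesozoic.
Span = 4031 − 66 = 3965 Myr.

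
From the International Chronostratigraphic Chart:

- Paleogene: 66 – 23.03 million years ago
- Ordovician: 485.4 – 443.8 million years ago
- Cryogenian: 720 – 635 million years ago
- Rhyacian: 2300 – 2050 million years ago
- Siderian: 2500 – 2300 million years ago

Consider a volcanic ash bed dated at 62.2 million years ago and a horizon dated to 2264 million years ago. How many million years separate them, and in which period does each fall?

2201.8 million years apart; the first in the Paleogene, the second in the Rhyacian

Elapsed time: 2264 − 62.2 = 2201.8 Myr.
62.2 Ma lies within 66–23.03 Ma: Paleogene.
2264 Ma lies within 2300–2050 Ma: Rhyacian.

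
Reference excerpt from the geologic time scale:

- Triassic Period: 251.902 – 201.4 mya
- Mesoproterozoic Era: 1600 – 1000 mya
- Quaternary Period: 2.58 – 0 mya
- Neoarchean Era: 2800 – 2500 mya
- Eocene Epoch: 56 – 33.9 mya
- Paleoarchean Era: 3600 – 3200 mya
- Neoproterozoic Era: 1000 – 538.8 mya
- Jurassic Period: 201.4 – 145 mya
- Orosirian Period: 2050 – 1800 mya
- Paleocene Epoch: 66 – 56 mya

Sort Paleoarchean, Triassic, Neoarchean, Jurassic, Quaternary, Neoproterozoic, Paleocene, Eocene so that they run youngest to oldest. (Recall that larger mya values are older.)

Read off each span (Ma): Paleoarchean 3600–3200; Triassic 251.902–201.4; Neoarchean 2800–2500; Jurassic 201.4–145; Quaternary 2.58–0; Neoproterozoic 1000–538.8; Paleocene 66–56; Eocene 56–33.9.
Larger Ma is older, so oldest→youngest is Paleoarchean, Neoarchean, Neoproterozoic, Triassic, Jurassic, Paleocene, Eocene, Quaternary; reverse it for youngest→oldest.

Quaternary, then Eocene, then Paleocene, then Jurassic, then Triassic, then Neoproterozoic, then Neoarchean, then Paleoarchean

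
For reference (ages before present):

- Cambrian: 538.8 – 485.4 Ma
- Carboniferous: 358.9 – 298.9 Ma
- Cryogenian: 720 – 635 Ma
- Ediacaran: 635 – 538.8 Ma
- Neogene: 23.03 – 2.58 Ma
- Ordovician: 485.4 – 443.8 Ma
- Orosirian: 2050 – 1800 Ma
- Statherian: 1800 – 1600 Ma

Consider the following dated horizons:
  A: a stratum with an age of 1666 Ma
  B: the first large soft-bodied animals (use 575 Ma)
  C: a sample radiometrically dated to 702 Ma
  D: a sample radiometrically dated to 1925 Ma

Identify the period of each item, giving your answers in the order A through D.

A: 1666 Ma lies in 1800–1600 Ma, so Statherian.
B: 575 Ma lies in 635–538.8 Ma, so Ediacaran.
C: 702 Ma lies in 720–635 Ma, so Cryogenian.
D: 1925 Ma lies in 2050–1800 Ma, so Orosirian.

A — Statherian; B — Ediacaran; C — Cryogenian; D — Orosirian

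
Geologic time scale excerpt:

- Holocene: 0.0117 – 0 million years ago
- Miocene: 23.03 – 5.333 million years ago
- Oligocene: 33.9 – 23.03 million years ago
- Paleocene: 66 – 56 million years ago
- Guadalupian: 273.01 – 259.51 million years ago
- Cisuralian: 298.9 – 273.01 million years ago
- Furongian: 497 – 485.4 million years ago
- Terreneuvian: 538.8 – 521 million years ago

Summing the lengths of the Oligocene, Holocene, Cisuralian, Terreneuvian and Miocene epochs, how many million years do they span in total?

72.2687 million years

Each duration: Oligocene = 10.87; Holocene = 0.0117; Cisuralian = 25.89; Terreneuvian = 17.8; Miocene = 17.697.
Sum: 10.87 + 0.0117 + 25.89 + 17.8 + 17.697 = 72.2687 Myr.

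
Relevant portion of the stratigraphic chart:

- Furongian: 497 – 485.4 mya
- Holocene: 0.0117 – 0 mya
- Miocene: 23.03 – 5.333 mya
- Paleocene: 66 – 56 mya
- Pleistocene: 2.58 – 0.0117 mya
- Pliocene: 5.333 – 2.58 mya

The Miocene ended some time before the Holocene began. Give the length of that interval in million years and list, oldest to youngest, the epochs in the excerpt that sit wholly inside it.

5.3213 million years; Pliocene, Pleistocene

The Miocene closes at 5.333 Ma and the Holocene opens at 0.0117 Ma, so the interval is 5.333 − 0.0117 = 5.3213 Myr.
An epoch fits inside if it starts at or after 5.333 Ma and ends at or before 0.0117 Ma; oldest first that gives Pliocene, Pleistocene.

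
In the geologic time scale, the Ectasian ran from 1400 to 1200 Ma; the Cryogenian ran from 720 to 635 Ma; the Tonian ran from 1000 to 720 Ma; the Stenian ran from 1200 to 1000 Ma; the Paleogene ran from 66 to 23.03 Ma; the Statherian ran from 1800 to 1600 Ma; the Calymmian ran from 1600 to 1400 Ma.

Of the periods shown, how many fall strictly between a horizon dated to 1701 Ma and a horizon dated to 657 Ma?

4

1701 Ma sits inside the Statherian (1800–1600) and 657 Ma inside the Cryogenian (720–635); neither of those is wholly between the two dates.
The listed periods lying completely between them are Calymmian, Ectasian, Stenian, Tonian — 4 in all.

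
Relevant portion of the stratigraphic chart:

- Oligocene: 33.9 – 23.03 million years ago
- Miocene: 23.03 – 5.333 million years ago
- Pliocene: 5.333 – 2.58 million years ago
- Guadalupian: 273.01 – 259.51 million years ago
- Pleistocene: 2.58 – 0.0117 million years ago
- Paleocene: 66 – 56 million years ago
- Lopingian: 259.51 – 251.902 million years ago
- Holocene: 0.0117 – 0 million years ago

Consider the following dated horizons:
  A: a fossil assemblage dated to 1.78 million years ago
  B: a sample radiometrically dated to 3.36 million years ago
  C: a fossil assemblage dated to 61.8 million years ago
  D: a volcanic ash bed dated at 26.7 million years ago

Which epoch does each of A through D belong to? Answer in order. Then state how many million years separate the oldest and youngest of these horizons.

A — Pleistocene; B — Pliocene; C — Paleocene; D — Oligocene; span 60.02 million years

A: 1.78 Ma lies in 2.58–0.0117 Ma, so Pleistocene.
B: 3.36 Ma lies in 5.333–2.58 Ma, so Pliocene.
C: 61.8 Ma lies in 66–56 Ma, so Paleocene.
D: 26.7 Ma lies in 33.9–23.03 Ma, so Oligocene.
Oldest = 61.8 Ma, youngest = 1.78 Ma → span 60.02 Myr.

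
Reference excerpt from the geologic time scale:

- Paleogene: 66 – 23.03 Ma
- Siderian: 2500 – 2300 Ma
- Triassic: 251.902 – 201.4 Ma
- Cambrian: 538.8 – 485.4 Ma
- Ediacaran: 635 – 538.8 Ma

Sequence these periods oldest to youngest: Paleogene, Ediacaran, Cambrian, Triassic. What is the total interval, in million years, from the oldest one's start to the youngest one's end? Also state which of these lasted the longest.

From the excerpt: Paleogene 66–23.03; Ediacaran 635–538.8; Cambrian 538.8–485.4; Triassic 251.902–201.4 (Ma).
Larger Ma is earlier, so the oldest is Ediacaran and the youngest is Paleogene; oldest to youngest: Ediacaran, Cambrian, Triassic, Paleogene.
Oldest start 635 minus youngest end 23.03 gives 611.97 Myr overall.
Individual lengths (start − end): Ediacaran 96.2; Triassic 50.502; Cambrian 53.4; Paleogene 42.97. The largest is Ediacaran at 96.2 Myr.

Ediacaran, Cambrian, Triassic, Paleogene; total span 611.97 Myr; longest is Ediacaran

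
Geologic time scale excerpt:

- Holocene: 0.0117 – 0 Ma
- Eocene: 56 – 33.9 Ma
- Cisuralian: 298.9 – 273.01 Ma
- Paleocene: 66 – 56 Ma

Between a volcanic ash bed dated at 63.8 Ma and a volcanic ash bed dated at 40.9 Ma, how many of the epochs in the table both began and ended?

0

Checking each listed span, none has both start < 63.8 Ma and end > 40.9 Ma — every epoch straddles one of the two dates or lies outside them — so the count is 0.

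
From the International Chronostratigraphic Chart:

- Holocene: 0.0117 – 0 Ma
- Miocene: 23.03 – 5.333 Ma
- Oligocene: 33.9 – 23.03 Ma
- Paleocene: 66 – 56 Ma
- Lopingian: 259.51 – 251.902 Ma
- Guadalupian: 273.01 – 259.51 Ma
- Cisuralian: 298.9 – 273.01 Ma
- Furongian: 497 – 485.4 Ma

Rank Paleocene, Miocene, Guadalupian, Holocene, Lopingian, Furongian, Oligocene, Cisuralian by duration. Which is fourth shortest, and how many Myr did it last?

Start − end for each: Paleocene 66 − 56 = 10; Miocene 23.03 − 5.333 = 17.697; Guadalupian 273.01 − 259.51 = 13.5; Holocene 0.0117 − 0 = 0.0117; Lopingian 259.51 − 251.902 = 7.608; Furongian 497 − 485.4 = 11.6; Oligocene 33.9 − 23.03 = 10.87; Cisuralian 298.9 − 273.01 = 25.89.
Ranking these from shortest: Holocene < Lopingian < Paleocene < Oligocene < Furongian < Guadalupian < Miocene < Cisuralian.
Position 4 in that ranking is Oligocene, which lasted 10.87 Myr.

Oligocene, 10.87 million years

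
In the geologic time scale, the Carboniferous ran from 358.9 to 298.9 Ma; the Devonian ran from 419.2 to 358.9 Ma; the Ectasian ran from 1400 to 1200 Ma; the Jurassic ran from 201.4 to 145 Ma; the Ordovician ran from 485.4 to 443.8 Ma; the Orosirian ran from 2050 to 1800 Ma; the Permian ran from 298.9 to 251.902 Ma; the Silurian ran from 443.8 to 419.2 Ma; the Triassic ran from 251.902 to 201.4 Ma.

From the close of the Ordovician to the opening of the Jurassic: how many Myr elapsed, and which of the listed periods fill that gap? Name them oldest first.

242.4 million years; Silurian, Devonian, Carboniferous, Permian, Triassic

End of Ordovician = 443.8 Ma; start of Jurassic = 201.4 Ma.
Gap = 443.8 − 201.4 = 242.4 Myr.
Periods wholly inside 443.8–201.4 Ma: Silurian (443.8–419.2), Devonian (419.2–358.9), Carboniferous (358.9–298.9), Permian (298.9–251.902), Triassic (251.902–201.4).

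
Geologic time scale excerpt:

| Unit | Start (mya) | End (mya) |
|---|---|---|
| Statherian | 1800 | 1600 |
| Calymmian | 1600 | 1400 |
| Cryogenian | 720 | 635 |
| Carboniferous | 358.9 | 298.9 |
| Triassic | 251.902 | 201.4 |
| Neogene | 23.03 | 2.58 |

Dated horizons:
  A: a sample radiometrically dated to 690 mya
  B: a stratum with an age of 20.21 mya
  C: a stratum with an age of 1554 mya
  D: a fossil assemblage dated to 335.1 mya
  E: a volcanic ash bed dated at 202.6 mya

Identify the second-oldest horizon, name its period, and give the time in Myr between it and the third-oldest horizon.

Larger Ma means older, so oldest first: C 1554 > A 690 > D 335.1 > E 202.6 > B 20.21.
Counting 2 along gives A (690 Ma); the excerpt puts that inside the Cryogenian, 720–635 Ma.
Next in line is D (335.1 Ma), and 690 − 335.1 = 354.9 Myr.

A, in the Cryogenian; 354.9 million years to D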